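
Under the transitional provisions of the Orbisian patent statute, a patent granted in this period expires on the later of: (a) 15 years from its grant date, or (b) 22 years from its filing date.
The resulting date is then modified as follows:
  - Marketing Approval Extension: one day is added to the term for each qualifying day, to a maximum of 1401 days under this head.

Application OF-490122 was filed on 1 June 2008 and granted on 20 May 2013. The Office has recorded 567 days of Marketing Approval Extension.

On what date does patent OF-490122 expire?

(a) grant + 15 years → 20 May 2028.
(b) filing + 22 years → 1 June 2030.
Later of the two: 1 June 2030.
Marketing Approval Extension: 567 days (within the 1401-day cap) → +567 days → 20 December 2031.

December 20, 2031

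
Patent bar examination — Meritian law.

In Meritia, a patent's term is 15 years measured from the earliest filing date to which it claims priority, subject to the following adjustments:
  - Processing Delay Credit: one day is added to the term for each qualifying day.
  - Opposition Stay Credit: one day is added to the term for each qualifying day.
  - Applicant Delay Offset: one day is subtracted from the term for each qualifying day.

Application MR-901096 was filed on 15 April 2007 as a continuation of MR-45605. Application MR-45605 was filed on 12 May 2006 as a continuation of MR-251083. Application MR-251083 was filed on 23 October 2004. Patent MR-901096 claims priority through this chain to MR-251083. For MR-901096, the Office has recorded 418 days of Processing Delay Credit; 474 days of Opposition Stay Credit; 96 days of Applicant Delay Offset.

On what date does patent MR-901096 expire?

Earliest priority filing: 23 October 2004.
Base term: 23 October 2004 + 15 years → 23 October 2019.
Processing Delay Credit: +418 days → 14 December 2020.
Opposition Stay Credit: +474 days → 2 April 2022.
Applicant Delay Offset: −96 days → 27 December 2021.

December 27, 2021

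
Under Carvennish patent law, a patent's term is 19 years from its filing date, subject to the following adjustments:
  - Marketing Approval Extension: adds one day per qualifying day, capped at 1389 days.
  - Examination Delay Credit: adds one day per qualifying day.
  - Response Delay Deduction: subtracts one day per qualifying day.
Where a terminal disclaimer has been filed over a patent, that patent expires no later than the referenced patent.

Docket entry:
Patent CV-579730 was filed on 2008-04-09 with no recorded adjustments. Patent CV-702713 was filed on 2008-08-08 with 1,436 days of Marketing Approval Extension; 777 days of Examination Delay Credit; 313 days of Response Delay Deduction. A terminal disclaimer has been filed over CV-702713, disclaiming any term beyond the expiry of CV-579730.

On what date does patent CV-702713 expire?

Natural term of CV-702713:
  Base: filing + 19 years → 8 August 2027.
  Marketing Approval Extension: 1436 days claimed exceeds the 1389-day cap, so +1389 days → 28 May 2031.
  Examination Delay Credit: +777 days → 13 July 2033.
  Response Delay Deduction: −313 days → 3 September 2032.
Expiry of referenced patent CV-579730:
  Base: filing + 19 years → 9 April 2027.
Terminal disclaimer: CV-702713 expires on the earlier of 3 September 2032 and 9 April 2027.

2027-04-09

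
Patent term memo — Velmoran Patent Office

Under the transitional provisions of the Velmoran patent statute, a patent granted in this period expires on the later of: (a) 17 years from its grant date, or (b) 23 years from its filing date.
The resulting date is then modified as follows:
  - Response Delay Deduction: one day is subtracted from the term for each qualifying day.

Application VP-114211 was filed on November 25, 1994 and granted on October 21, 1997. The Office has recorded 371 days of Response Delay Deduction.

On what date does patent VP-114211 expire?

2016-11-19

(a) grant + 17 years → 21 October 2014.
(b) filing + 23 years → 25 November 2017.
Later of the two: 25 November 2017.
Response Delay Deduction: −371 days → 19 November 2016.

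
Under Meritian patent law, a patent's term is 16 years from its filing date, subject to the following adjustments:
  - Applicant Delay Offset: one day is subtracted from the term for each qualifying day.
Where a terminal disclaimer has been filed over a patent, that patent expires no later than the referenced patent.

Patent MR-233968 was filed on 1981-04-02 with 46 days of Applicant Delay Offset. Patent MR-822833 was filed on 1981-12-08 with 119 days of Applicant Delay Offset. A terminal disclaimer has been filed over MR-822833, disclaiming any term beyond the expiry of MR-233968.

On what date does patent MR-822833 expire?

1997-02-15

Natural term of MR-822833:
  Base: filing + 16 years → 8 December 1997.
  Applicant Delay Offset: −119 days → 11 August 1997.
Expiry of referenced patent MR-233968:
  Base: filing + 16 years → 2 April 1997.
  Applicant Delay Offset: −46 days → 15 February 1997.
Terminal disclaimer: MR-822833 expires on the earlier of 11 August 1997 and 15 February 1997.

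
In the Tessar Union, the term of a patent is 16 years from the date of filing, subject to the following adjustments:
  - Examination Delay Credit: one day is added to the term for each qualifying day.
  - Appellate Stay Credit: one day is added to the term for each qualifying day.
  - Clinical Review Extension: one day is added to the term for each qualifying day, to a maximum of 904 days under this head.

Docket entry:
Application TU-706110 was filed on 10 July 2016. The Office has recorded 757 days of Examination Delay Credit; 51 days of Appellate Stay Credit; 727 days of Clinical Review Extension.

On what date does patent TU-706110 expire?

Base term: filing date + 16 years → 10 July 2032.
Examination Delay Credit: +757 days → 6 August 2034.
Appellate Stay Credit: +51 days → 26 September 2034.
Clinical Review Extension: 727 days (within the 904-day cap) → +727 days → 22 September 2036.

2036-09-22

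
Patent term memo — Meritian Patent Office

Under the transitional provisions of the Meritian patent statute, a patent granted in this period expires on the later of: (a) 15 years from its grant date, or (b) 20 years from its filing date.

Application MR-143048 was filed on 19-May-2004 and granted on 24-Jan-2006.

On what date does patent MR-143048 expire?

May 19, 2024

(a) grant + 15 years → 24 January 2021.
(b) filing + 20 years → 19 May 2024.
Later of the two: 19 May 2024.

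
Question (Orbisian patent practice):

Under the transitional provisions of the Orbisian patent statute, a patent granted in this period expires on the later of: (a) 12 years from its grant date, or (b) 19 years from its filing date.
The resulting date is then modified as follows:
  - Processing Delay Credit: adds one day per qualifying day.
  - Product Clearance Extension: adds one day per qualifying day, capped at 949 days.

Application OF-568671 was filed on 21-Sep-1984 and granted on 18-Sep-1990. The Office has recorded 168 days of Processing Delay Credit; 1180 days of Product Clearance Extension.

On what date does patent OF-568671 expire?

October 12, 2006

(a) grant + 12 years → 18 September 2002.
(b) filing + 19 years → 21 September 2003.
Later of the two: 21 September 2003.
Processing Delay Credit: +168 days → 7 March 2004.
Product Clearance Extension: 1180 days claimed exceeds the 949-day cap, so +949 days → 12 October 2006.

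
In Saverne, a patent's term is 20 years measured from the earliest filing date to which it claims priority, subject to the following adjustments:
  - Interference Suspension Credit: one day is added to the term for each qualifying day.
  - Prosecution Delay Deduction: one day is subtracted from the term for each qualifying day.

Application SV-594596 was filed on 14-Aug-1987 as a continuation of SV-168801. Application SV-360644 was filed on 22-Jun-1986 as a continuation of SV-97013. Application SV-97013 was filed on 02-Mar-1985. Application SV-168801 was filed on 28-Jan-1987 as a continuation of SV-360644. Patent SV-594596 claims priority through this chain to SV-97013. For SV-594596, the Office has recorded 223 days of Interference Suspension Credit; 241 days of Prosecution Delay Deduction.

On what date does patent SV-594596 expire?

Earliest priority filing: 2 March 1985.
Base term: 2 March 1985 + 20 years → 2 March 2005.
Interference Suspension Credit: +223 days → 11 October 2005.
Prosecution Delay Deduction: −241 days → 12 February 2005.

February 12, 2005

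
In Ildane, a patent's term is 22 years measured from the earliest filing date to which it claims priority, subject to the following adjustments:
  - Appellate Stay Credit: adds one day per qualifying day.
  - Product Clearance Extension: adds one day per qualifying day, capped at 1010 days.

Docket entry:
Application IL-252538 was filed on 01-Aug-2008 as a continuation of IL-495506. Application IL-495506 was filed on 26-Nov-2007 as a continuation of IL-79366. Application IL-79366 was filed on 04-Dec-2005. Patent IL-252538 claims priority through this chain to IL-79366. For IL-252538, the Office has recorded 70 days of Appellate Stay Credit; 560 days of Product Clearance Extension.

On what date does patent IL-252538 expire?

Earliest priority filing: 4 December 2005.
Base term: 4 December 2005 + 22 years → 4 December 2027.
Appellate Stay Credit: +70 days → 12 February 2028.
Product Clearance Extension: 560 days (within the 1010-day cap) → +560 days → 25 August 2029.

August 25, 2029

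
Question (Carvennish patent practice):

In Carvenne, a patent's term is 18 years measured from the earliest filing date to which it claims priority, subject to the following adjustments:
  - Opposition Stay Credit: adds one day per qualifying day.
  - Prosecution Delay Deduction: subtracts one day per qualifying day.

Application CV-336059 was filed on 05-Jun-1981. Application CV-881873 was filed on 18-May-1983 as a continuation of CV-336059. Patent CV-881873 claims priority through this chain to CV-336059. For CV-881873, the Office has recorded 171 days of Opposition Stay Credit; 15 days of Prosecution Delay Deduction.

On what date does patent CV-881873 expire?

Earliest priority filing: 5 June 1981.
Base term: 5 June 1981 + 18 years → 5 June 1999.
Opposition Stay Credit: +171 days → 23 November 1999.
Prosecution Delay Deduction: −15 days → 8 November 1999.

1999-11-08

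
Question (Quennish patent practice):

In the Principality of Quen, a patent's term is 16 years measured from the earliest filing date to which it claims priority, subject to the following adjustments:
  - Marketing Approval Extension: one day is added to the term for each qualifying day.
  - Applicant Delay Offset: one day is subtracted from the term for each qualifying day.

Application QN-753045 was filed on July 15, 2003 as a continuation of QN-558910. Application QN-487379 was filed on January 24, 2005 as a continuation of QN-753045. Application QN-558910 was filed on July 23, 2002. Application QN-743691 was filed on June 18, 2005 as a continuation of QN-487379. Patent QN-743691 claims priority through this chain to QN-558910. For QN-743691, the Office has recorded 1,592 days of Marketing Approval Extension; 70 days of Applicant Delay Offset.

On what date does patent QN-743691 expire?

Earliest priority filing: 23 July 2002.
Base term: 23 July 2002 + 16 years → 23 July 2018.
Marketing Approval Extension: +1592 days → 1 December 2022.
Applicant Delay Offset: −70 days → 22 September 2022.

2022-09-22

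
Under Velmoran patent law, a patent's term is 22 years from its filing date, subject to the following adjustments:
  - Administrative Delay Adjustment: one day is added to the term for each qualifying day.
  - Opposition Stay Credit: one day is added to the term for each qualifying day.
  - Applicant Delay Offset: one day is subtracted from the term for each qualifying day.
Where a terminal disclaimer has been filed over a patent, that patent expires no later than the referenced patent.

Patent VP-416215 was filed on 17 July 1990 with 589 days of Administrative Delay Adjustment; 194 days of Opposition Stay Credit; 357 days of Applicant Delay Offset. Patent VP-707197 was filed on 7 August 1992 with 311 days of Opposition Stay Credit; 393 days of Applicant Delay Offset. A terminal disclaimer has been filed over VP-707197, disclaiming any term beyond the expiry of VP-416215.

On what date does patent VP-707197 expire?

Natural term of VP-707197:
  Base: filing + 22 years → 7 August 2014.
  Opposition Stay Credit: +311 days → 14 June 2015.
  Applicant Delay Offset: −393 days → 17 May 2014.
Expiry of referenced patent VP-416215:
  Base: filing + 22 years → 17 July 2012.
  Administrative Delay Adjustment: +589 days → 26 February 2014.
  Opposition Stay Credit: +194 days → 8 September 2014.
  Applicant Delay Offset: −357 days → 16 September 2013.
Terminal disclaimer: VP-707197 expires on the earlier of 17 May 2014 and 16 September 2013.

September 16, 2013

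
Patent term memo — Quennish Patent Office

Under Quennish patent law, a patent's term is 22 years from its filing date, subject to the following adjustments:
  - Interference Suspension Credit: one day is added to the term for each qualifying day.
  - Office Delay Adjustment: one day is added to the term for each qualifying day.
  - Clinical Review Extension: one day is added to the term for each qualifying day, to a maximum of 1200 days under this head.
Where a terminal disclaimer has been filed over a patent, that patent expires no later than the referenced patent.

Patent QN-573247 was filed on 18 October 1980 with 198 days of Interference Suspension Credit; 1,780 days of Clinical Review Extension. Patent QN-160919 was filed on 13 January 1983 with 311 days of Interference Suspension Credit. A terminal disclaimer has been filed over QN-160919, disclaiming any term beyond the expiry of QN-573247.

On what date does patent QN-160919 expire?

2005-11-20

Natural term of QN-160919:
  Base: filing + 22 years → 13 January 2005.
  Interference Suspension Credit: +311 days → 20 November 2005.
Expiry of referenced patent QN-573247:
  Base: filing + 22 years → 18 October 2002.
  Interference Suspension Credit: +198 days → 4 May 2003.
  Clinical Review Extension: 1780 days claimed exceeds the 1200-day cap, so +1200 days → 16 August 2006.
Terminal disclaimer: QN-160919 expires on the earlier of 20 November 2005 and 16 August 2006.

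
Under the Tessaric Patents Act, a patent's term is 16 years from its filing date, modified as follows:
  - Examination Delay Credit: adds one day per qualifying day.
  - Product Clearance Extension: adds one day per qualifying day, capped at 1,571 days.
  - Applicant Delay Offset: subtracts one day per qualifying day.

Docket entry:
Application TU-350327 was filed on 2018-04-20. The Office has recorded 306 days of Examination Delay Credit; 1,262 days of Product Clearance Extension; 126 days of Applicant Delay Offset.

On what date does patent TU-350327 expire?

2038-04-01

Base term: filing date + 16 years → 20 April 2034.
Examination Delay Credit: +306 days → 20 February 2035.
Product Clearance Extension: 1262 days (within the 1571-day cap) → +1262 days → 5 August 2038.
Applicant Delay Offset: −126 days → 1 April 2038.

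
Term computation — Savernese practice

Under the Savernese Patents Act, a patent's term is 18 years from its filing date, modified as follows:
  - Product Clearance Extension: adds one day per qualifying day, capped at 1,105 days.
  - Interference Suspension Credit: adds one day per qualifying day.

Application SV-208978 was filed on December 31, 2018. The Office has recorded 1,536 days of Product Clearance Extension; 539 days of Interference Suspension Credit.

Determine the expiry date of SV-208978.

Base term: filing date + 18 years → 31 December 2036.
Product Clearance Extension: 1536 days claimed exceeds the 1105-day cap, so +1105 days → 10 January 2040.
Interference Suspension Credit: +539 days → 2 July 2041.

July 2, 2041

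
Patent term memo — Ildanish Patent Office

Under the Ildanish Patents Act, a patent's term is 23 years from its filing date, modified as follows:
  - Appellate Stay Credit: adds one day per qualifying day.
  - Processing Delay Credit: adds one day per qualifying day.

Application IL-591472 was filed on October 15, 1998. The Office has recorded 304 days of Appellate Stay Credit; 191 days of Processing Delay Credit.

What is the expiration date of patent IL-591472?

Base term: filing date + 23 years → 15 October 2021.
Appellate Stay Credit: +304 days → 15 August 2022.
Processing Delay Credit: +191 days → 22 February 2023.

2023-02-22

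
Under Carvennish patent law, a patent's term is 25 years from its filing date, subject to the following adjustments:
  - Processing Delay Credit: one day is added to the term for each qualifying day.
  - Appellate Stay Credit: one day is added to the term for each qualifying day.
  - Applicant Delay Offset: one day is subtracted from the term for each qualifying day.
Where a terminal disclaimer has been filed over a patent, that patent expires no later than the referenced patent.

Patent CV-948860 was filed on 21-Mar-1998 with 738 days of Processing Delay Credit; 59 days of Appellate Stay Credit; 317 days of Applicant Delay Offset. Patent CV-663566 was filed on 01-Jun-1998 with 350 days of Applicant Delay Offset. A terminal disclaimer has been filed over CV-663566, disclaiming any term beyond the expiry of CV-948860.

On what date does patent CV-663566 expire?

June 16, 2022

Natural term of CV-663566:
  Base: filing + 25 years → 1 June 2023.
  Applicant Delay Offset: −350 days → 16 June 2022.
Expiry of referenced patent CV-948860:
  Base: filing + 25 years → 21 March 2023.
  Processing Delay Credit: +738 days → 28 March 2025.
  Appellate Stay Credit: +59 days → 26 May 2025.
  Applicant Delay Offset: −317 days → 13 July 2024.
Terminal disclaimer: CV-663566 expires on the earlier of 16 June 2022 and 13 July 2024.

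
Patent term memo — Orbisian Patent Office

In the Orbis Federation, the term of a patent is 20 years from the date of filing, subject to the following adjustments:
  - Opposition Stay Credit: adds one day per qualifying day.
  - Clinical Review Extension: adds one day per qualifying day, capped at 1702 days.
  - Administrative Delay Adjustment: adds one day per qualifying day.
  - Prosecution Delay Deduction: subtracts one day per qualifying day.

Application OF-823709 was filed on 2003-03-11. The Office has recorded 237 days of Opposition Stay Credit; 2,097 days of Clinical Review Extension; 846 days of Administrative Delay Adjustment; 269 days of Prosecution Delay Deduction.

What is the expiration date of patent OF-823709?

Base term: filing date + 20 years → 11 March 2023.
Opposition Stay Credit: +237 days → 3 November 2023.
Clinical Review Extension: 2097 days claimed exceeds the 1702-day cap, so +1702 days → 1 July 2028.
Administrative Delay Adjustment: +846 days → 25 October 2030.
Prosecution Delay Deduction: −269 days → 29 January 2030.

2030-01-29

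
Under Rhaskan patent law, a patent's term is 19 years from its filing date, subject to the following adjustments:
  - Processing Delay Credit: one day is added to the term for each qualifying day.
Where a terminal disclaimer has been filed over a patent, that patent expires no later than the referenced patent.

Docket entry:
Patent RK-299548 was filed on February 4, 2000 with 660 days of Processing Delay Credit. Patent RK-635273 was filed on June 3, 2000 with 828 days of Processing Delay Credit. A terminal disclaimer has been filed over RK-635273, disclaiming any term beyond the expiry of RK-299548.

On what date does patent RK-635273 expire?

Natural term of RK-635273:
  Base: filing + 19 years → 3 June 2019.
  Processing Delay Credit: +828 days → 8 September 2021.
Expiry of referenced patent RK-299548:
  Base: filing + 19 years → 4 February 2019.
  Processing Delay Credit: +660 days → 25 November 2020.
Terminal disclaimer: RK-635273 expires on the earlier of 8 September 2021 and 25 November 2020.

2020-11-25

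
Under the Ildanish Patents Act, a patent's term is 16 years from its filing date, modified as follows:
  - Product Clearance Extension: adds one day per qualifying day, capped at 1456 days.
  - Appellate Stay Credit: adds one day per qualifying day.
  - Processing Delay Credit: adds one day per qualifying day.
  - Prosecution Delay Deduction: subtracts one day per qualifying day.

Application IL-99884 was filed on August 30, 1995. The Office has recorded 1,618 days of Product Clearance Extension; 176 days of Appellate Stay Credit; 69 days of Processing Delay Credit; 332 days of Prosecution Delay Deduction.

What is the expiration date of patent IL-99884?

Base term: filing date + 16 years → 30 August 2011.
Product Clearance Extension: 1618 days claimed exceeds the 1456-day cap, so +1456 days → 25 August 2015.
Appellate Stay Credit: +176 days → 17 February 2016.
Processing Delay Credit: +69 days → 26 April 2016.
Prosecution Delay Deduction: −332 days → 30 May 2015.

2015-05-30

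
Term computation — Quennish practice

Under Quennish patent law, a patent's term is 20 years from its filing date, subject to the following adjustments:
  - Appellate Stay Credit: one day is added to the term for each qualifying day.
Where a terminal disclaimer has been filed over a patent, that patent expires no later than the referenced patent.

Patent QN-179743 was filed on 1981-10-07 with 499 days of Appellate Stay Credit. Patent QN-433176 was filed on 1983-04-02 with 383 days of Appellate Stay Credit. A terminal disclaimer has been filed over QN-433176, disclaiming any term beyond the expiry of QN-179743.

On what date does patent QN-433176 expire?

Natural term of QN-433176:
  Base: filing + 20 years → 2 April 2003.
  Appellate Stay Credit: +383 days → 19 April 2004.
Expiry of referenced patent QN-179743:
  Base: filing + 20 years → 7 October 2001.
  Appellate Stay Credit: +499 days → 18 February 2003.
Terminal disclaimer: QN-433176 expires on the earlier of 19 April 2004 and 18 February 2003.

2003-02-18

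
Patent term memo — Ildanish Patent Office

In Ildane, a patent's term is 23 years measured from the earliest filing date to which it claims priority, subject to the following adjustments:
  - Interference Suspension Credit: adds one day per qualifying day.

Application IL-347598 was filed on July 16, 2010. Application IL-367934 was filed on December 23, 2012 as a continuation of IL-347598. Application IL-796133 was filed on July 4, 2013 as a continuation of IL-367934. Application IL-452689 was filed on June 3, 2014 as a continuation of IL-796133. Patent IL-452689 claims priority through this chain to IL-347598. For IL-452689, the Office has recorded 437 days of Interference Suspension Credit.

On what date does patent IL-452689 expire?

Earliest priority filing: 16 July 2010.
Base term: 16 July 2010 + 23 years → 16 July 2033.
Interference Suspension Credit: +437 days → 26 September 2034.

2034-09-26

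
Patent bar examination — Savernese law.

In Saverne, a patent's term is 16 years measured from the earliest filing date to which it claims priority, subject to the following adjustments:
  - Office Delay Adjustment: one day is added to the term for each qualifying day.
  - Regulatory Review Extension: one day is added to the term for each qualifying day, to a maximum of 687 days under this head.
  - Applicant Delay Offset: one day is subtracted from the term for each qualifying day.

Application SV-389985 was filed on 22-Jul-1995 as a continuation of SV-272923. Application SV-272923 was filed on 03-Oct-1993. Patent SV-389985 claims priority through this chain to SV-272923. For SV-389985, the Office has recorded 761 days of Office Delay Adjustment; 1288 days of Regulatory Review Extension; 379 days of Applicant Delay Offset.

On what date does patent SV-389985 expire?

Earliest priority filing: 3 October 1993.
Base term: 3 October 1993 + 16 years → 3 October 2009.
Office Delay Adjustment: +761 days → 3 November 2011.
Regulatory Review Extension: 1288 days claimed exceeds the 687-day cap, so +687 days → 20 September 2013.
Applicant Delay Offset: −379 days → 6 September 2012.

2012-09-06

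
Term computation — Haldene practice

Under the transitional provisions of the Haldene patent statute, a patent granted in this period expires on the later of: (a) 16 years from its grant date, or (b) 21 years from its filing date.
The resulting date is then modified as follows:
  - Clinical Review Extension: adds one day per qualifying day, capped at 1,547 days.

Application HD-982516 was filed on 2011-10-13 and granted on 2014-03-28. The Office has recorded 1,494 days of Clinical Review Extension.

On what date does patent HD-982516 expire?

(a) grant + 16 years → 28 March 2030.
(b) filing + 21 years → 13 October 2032.
Later of the two: 13 October 2032.
Clinical Review Extension: 1494 days (within the 1547-day cap) → +1494 days → 15 November 2036.

2036-11-15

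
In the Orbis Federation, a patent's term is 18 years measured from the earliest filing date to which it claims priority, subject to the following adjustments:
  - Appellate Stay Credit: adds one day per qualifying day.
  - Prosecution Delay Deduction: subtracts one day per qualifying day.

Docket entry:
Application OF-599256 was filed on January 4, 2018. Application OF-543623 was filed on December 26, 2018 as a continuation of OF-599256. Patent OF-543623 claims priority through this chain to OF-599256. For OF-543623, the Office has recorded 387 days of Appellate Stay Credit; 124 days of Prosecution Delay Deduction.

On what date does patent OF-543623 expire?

September 23, 2036

Earliest priority filing: 4 January 2018.
Base term: 4 January 2018 + 18 years → 4 January 2036.
Appellate Stay Credit: +387 days → 25 January 2037.
Prosecution Delay Deduction: −124 days → 23 September 2036.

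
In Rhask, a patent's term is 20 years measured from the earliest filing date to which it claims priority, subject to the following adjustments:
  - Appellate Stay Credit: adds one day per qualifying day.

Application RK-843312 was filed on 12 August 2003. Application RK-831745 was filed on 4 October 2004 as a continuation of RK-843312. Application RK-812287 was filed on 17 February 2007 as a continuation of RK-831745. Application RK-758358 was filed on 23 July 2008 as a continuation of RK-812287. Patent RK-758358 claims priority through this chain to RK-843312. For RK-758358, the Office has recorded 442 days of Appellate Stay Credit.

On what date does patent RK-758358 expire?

Earliest priority filing: 12 August 2003.
Base term: 12 August 2003 + 20 years → 12 August 2023.
Appellate Stay Credit: +442 days → 27 October 2024.

October 27, 2024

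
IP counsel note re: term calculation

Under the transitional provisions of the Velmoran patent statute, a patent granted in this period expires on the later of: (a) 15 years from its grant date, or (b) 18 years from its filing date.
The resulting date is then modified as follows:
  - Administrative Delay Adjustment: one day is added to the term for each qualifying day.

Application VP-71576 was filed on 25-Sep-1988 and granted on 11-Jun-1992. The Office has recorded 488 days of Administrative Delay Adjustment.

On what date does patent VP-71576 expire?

October 11, 2008

(a) grant + 15 years → 11 June 2007.
(b) filing + 18 years → 25 September 2006.
Later of the two: 11 June 2007.
Administrative Delay Adjustment: +488 days → 11 October 2008.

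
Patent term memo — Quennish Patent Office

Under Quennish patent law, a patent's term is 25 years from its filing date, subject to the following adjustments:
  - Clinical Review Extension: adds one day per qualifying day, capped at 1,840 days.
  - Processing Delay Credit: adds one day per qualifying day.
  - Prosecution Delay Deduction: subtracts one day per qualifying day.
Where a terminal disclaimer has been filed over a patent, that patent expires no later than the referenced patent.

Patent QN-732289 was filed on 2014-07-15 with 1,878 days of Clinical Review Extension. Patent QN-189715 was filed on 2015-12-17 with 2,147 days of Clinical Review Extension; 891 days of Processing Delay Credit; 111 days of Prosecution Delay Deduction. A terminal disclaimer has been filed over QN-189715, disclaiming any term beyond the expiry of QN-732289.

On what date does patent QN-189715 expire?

2044-07-28

Natural term of QN-189715:
  Base: filing + 25 years → 17 December 2040.
  Clinical Review Extension: 2147 days claimed exceeds the 1840-day cap, so +1840 days → 31 December 2045.
  Processing Delay Credit: +891 days → 9 June 2048.
  Prosecution Delay Deduction: −111 days → 19 February 2048.
Expiry of referenced patent QN-732289:
  Base: filing + 25 years → 15 July 2039.
  Clinical Review Extension: 1878 days claimed exceeds the 1840-day cap, so +1840 days → 28 July 2044.
Terminal disclaimer: QN-189715 expires on the earlier of 19 February 2048 and 28 July 2044.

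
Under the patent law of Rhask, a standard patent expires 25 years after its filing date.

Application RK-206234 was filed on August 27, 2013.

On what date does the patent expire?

2038-08-27

Filing date + 25 years → 27 August 2038.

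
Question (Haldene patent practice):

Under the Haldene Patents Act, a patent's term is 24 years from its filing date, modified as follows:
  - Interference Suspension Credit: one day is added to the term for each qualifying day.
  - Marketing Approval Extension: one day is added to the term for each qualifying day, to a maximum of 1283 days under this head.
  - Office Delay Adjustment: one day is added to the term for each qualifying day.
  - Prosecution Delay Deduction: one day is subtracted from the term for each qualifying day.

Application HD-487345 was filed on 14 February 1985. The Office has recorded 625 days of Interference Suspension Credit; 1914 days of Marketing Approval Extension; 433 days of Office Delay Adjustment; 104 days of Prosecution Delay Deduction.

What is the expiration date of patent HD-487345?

April 1, 2015

Base term: filing date + 24 years → 14 February 2009.
Interference Suspension Credit: +625 days → 1 November 2010.
Marketing Approval Extension: 1914 days claimed exceeds the 1283-day cap, so +1283 days → 7 May 2014.
Office Delay Adjustment: +433 days → 14 July 2015.
Prosecution Delay Deduction: −104 days → 1 April 2015.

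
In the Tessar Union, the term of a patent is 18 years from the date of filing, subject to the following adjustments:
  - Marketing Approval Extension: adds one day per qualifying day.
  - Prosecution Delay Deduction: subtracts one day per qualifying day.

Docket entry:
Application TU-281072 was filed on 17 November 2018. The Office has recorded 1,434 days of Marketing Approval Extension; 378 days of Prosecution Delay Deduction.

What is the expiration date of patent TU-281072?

2039-10-09

Base term: filing date + 18 years → 17 November 2036.
Marketing Approval Extension: +1434 days → 21 October 2040.
Prosecution Delay Deduction: −378 days → 9 October 2039.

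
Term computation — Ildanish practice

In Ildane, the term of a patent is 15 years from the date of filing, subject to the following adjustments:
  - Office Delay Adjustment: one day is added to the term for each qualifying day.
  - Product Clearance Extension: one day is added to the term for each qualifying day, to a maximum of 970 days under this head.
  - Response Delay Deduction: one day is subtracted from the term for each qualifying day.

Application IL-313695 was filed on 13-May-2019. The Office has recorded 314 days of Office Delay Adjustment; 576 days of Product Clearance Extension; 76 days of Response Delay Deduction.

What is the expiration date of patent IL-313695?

August 4, 2036

Base term: filing date + 15 years → 13 May 2034.
Office Delay Adjustment: +314 days → 23 March 2035.
Product Clearance Extension: 576 days (within the 970-day cap) → +576 days → 19 October 2036.
Response Delay Deduction: −76 days → 4 August 2036.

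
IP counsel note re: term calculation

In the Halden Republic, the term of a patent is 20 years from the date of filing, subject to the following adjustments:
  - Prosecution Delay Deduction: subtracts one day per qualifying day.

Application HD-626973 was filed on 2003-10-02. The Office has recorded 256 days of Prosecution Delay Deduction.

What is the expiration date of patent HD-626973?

2023-01-19

Base term: filing date + 20 years → 2 October 2023.
Prosecution Delay Deduction: −256 days → 19 January 2023.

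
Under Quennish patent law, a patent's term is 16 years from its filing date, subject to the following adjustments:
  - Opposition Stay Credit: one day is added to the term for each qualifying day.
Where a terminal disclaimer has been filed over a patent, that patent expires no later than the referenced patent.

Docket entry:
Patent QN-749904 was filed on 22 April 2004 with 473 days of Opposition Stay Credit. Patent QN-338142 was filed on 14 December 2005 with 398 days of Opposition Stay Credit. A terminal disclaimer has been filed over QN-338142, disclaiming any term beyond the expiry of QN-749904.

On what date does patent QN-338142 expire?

August 8, 2021

Natural term of QN-338142:
  Base: filing + 16 years → 14 December 2021.
  Opposition Stay Credit: +398 days → 16 January 2023.
Expiry of referenced patent QN-749904:
  Base: filing + 16 years → 22 April 2020.
  Opposition Stay Credit: +473 days → 8 August 2021.
Terminal disclaimer: QN-338142 expires on the earlier of 16 January 2023 and 8 August 2021.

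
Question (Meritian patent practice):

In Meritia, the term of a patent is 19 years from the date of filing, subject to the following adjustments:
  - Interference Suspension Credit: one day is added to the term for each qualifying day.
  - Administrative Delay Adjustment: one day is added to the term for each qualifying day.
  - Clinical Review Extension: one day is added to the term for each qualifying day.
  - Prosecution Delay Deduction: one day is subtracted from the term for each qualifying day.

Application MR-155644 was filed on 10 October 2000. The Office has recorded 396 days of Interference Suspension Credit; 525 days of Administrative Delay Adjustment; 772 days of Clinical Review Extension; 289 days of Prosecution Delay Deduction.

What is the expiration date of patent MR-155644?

August 14, 2023

Base term: filing date + 19 years → 10 October 2019.
Interference Suspension Credit: +396 days → 9 November 2020.
Administrative Delay Adjustment: +525 days → 18 April 2022.
Clinical Review Extension: +772 days → 29 May 2024.
Prosecution Delay Deduction: −289 days → 14 August 2023.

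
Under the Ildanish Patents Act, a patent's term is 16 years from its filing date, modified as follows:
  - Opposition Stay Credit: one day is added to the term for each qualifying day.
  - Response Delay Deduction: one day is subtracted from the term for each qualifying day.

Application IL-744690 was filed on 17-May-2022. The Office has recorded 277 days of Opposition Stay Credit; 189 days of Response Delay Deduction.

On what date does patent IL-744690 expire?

Base term: filing date + 16 years → 17 May 2038.
Opposition Stay Credit: +277 days → 18 February 2039.
Response Delay Deduction: −189 days → 13 August 2038.

August 13, 2038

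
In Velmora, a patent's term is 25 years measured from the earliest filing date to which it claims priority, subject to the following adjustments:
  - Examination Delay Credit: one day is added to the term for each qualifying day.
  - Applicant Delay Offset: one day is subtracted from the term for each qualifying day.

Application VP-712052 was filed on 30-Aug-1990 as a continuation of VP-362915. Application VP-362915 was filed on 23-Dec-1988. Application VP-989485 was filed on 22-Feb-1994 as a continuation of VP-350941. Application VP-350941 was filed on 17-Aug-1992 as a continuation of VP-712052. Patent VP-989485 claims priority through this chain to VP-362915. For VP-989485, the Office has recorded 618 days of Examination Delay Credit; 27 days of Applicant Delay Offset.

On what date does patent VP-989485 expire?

Earliest priority filing: 23 December 1988.
Base term: 23 December 1988 + 25 years → 23 December 2013.
Examination Delay Credit: +618 days → 2 September 2015.
Applicant Delay Offset: −27 days → 6 August 2015.

August 6, 2015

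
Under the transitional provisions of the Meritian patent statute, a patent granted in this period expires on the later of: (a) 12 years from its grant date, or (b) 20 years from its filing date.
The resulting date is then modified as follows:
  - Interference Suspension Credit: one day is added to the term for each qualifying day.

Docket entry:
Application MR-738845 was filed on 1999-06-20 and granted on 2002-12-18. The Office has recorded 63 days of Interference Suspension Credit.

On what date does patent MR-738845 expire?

(a) grant + 12 years → 18 December 2014.
(b) filing + 20 years → 20 June 2019.
Later of the two: 20 June 2019.
Interference Suspension Credit: +63 days → 22 August 2019.

August 22, 2019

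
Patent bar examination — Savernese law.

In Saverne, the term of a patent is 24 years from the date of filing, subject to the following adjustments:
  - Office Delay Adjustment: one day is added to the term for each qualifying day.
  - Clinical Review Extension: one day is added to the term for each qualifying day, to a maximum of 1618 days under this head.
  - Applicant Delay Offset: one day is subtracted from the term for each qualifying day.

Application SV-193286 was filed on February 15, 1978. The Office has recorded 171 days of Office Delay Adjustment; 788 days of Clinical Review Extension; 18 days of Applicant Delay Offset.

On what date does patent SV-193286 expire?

Base term: filing date + 24 years → 15 February 2002.
Office Delay Adjustment: +171 days → 5 August 2002.
Clinical Review Extension: 788 days (within the 1618-day cap) → +788 days → 1 October 2004.
Applicant Delay Offset: −18 days → 13 September 2004.

2004-09-13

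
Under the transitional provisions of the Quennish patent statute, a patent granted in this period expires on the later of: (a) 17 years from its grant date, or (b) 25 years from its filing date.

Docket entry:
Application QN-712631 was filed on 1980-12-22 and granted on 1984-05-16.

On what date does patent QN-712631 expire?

2005-12-22

(a) grant + 17 years → 16 May 2001.
(b) filing + 25 years → 22 December 2005.
Later of the two: 22 December 2005.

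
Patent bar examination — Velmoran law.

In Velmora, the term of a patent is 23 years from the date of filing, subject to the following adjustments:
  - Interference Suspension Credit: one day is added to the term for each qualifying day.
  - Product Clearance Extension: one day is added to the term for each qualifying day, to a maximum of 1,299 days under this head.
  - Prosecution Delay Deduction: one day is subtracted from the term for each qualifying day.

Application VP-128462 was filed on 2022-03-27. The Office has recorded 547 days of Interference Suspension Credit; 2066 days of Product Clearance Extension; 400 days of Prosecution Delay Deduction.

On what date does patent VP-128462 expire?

March 12, 2049

Base term: filing date + 23 years → 27 March 2045.
Interference Suspension Credit: +547 days → 25 September 2046.
Product Clearance Extension: 2066 days claimed exceeds the 1299-day cap, so +1299 days → 16 April 2050.
Prosecution Delay Deduction: −400 days → 12 March 2049.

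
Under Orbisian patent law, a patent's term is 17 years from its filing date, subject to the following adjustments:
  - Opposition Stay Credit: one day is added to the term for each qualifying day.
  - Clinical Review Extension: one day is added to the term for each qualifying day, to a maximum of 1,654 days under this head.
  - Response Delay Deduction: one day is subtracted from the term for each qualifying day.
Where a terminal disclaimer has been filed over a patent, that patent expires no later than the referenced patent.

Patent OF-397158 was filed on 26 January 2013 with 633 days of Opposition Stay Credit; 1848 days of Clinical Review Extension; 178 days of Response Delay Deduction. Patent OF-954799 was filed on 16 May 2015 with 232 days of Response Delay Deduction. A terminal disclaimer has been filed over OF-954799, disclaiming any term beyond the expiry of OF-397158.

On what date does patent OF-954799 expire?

September 27, 2031

Natural term of OF-954799:
  Base: filing + 17 years → 16 May 2032.
  Response Delay Deduction: −232 days → 27 September 2031.
Expiry of referenced patent OF-397158:
  Base: filing + 17 years → 26 January 2030.
  Opposition Stay Credit: +633 days → 21 October 2031.
  Clinical Review Extension: 1848 days claimed exceeds the 1654-day cap, so +1654 days → 1 May 2036.
  Response Delay Deduction: −178 days → 5 November 2035.
Terminal disclaimer: OF-954799 expires on the earlier of 27 September 2031 and 5 November 2035.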